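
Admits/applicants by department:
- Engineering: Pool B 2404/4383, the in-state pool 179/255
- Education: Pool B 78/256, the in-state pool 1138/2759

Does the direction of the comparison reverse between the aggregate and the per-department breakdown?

Engineering: Pool B 2404/4383 = 54.8%, the in-state pool 179/255 = 70.2% → the in-state pool
Education: Pool B 78/256 = 30.5%, the in-state pool 1138/2759 = 41.2% → the in-state pool
Overall: Pool B 2482/4639 = 53.5%, the in-state pool 1317/3014 = 43.7% → Pool B
The in-state pool wins each department group but Pool B wins overall — the comparison reverses. The in-state pool's applicants skew toward Education, which has a lower base rate.

Yes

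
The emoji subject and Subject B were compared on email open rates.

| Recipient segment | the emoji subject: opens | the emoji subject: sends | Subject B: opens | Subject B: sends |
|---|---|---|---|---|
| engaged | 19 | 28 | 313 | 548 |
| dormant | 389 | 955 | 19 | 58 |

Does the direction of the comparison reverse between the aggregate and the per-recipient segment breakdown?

Engaged: the emoji subject 19/28 = 67.9%, Subject B 313/548 = 57.1% → the emoji subject
Dormant: the emoji subject 389/955 = 40.7%, Subject B 19/58 = 32.8% → the emoji subject
Overall: the emoji subject 408/983 = 41.5%, Subject B 332/606 = 54.8% → Subject B
The emoji subject wins each recipient group but Subject B wins overall — the comparison reverses. The emoji subject's sends skew toward dormant, which has a lower base rate.

Yes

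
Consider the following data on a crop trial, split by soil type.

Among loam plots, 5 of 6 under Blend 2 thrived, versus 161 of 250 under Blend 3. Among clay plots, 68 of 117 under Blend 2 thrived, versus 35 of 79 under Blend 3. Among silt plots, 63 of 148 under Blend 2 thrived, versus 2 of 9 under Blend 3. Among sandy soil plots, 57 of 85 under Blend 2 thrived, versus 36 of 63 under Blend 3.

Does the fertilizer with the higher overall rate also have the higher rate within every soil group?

Loam: Blend 2 5/6 = 83.3%, Blend 3 161/250 = 64.4% → Blend 2
Clay: Blend 2 68/117 = 58.1%, Blend 3 35/79 = 44.3% → Blend 2
Silt: Blend 2 63/148 = 42.6%, Blend 3 2/9 = 22.2% → Blend 2
Sandy soil: Blend 2 57/85 = 67.1%, Blend 3 36/63 = 57.1% → Blend 2
Overall: Blend 2 193/356 = 54.2%, Blend 3 234/401 = 58.4% → Blend 3
Blend 2 wins each soil group but Blend 3 wins overall — the comparison reverses. Blend 2's plots skew toward silt, which has a lower base rate.

No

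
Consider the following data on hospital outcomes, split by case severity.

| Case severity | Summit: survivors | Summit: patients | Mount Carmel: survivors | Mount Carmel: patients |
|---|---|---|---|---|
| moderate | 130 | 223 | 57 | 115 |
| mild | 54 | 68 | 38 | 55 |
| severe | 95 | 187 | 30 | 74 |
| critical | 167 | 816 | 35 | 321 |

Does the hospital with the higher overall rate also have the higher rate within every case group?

Yes

Moderate: Summit 130/223 = 58.3%, Mount Carmel 57/115 = 49.6% → Summit
Mild: Summit 54/68 = 79.4%, Mount Carmel 38/55 = 69.1% → Summit
Severe: Summit 95/187 = 50.8%, Mount Carmel 30/74 = 40.5% → Summit
Critical: Summit 167/816 = 20.5%, Mount Carmel 35/321 = 10.9% → Summit
Overall: Summit 446/1294 = 34.5%, Mount Carmel 160/565 = 28.3% → Summit
Summit wins overall and in every case group — no reversal.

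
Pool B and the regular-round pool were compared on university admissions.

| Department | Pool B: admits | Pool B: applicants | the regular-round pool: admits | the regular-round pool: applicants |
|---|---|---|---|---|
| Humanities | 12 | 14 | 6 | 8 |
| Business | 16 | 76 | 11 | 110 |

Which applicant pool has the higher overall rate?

Pool B

Humanities: Pool B 12/14 = 85.7%, the regular-round pool 6/8 = 75.0% → Pool B
Business: Pool B 16/76 = 21.1%, the regular-round pool 11/110 = 10.0% → Pool B
Overall: Pool B 28/90 = 31.1%, the regular-round pool 17/118 = 14.4% → Pool B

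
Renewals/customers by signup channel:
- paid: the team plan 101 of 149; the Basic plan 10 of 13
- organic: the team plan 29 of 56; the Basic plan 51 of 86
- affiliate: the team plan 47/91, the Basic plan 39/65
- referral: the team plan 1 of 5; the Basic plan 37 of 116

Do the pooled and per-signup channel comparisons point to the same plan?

No

Paid: the team plan 101/149 = 67.8%, the Basic plan 10/13 = 76.9% → the Basic plan
Organic: the team plan 29/56 = 51.8%, the Basic plan 51/86 = 59.3% → the Basic plan
Affiliate: the team plan 47/91 = 51.6%, the Basic plan 39/65 = 60.0% → the Basic plan
Referral: the team plan 1/5 = 20.0%, the Basic plan 37/116 = 31.9% → the Basic plan
Overall: the team plan 178/301 = 59.1%, the Basic plan 137/280 = 48.9% → the team plan
The Basic plan wins each signup group but the team plan wins overall — the comparison reverses. The Basic plan's customers skew toward referral, which has a lower base rate.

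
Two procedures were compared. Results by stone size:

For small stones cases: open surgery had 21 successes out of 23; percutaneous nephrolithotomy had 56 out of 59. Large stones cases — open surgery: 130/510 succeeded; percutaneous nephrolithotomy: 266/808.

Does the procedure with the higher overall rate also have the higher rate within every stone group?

Small stones: open surgery 21/23 = 91.3%, percutaneous nephrolithotomy 56/59 = 94.9% → percutaneous nephrolithotomy
Large stones: open surgery 130/510 = 25.5%, percutaneous nephrolithotomy 266/808 = 32.9% → percutaneous nephrolithotomy
Overall: open surgery 151/533 = 28.3%, percutaneous nephrolithotomy 322/867 = 37.1% → percutaneous nephrolithotomy
Percutaneous nephrolithotomy wins overall and in every stone group — no reversal.

Yes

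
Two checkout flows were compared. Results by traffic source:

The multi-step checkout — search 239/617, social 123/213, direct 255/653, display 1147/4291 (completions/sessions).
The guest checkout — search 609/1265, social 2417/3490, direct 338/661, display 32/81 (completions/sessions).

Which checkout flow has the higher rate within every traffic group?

the guest checkout

Search: the multi-step checkout 239/617 = 38.7%, the guest checkout 609/1265 = 48.1% → the guest checkout
Social: the multi-step checkout 123/213 = 57.7%, the guest checkout 2417/3490 = 69.3% → the guest checkout
Direct: the multi-step checkout 255/653 = 39.1%, the guest checkout 338/661 = 51.1% → the guest checkout
Display: the multi-step checkout 1147/4291 = 26.7%, the guest checkout 32/81 = 39.5% → the guest checkout
The guest checkout has the higher rate in all 4 groups.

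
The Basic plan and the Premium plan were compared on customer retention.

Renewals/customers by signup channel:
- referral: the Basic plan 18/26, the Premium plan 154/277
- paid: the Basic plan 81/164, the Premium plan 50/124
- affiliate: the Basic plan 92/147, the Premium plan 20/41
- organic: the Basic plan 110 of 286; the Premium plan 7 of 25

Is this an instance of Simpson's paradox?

Yes

Referral: the Basic plan 18/26 = 69.2%, the Premium plan 154/277 = 55.6% → the Basic plan
Paid: the Basic plan 81/164 = 49.4%, the Premium plan 50/124 = 40.3% → the Basic plan
Affiliate: the Basic plan 92/147 = 62.6%, the Premium plan 20/41 = 48.8% → the Basic plan
Organic: the Basic plan 110/286 = 38.5%, the Premium plan 7/25 = 28.0% → the Basic plan
Overall: the Basic plan 301/623 = 48.3%, the Premium plan 231/467 = 49.5% → the Premium plan
The Basic plan wins each signup group but the Premium plan wins overall — the comparison reverses. The Basic plan's customers skew toward organic, which has a lower base rate.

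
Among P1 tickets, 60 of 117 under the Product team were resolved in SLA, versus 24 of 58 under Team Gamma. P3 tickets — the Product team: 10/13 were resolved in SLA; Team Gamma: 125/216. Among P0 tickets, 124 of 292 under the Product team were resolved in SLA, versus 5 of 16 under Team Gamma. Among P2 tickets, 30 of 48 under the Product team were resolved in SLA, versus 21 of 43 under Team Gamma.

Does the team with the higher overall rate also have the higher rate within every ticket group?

No

P1: the Product team 60/117 = 51.3%, Team Gamma 24/58 = 41.4% → the Product team
P3: the Product team 10/13 = 76.9%, Team Gamma 125/216 = 57.9% → the Product team
P0: the Product team 124/292 = 42.5%, Team Gamma 5/16 = 31.2% → the Product team
P2: the Product team 30/48 = 62.5%, Team Gamma 21/43 = 48.8% → the Product team
Overall: the Product team 224/470 = 47.7%, Team Gamma 175/333 = 52.6% → Team Gamma
The Product team wins each ticket group but Team Gamma wins overall — the comparison reverses. The Product team's tickets skew toward P0, which has a lower base rate.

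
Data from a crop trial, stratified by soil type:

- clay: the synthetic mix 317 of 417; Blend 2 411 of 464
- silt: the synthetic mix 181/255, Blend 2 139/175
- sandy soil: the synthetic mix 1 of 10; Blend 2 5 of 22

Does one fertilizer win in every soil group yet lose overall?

No

Clay: the synthetic mix 317/417 = 76.0%, Blend 2 411/464 = 88.6% → Blend 2
Silt: the synthetic mix 181/255 = 71.0%, Blend 2 139/175 = 79.4% → Blend 2
Sandy soil: the synthetic mix 1/10 = 10.0%, Blend 2 5/22 = 22.7% → Blend 2
Overall: the synthetic mix 499/682 = 73.2%, Blend 2 555/661 = 84.0% → Blend 2
Blend 2 wins overall and in every soil group — no reversal.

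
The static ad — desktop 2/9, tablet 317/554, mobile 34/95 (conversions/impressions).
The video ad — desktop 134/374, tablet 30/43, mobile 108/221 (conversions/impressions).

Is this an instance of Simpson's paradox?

Desktop: the static ad 2/9 = 22.2%, the video ad 134/374 = 35.8% → the video ad
Tablet: the static ad 317/554 = 57.2%, the video ad 30/43 = 69.8% → the video ad
Mobile: the static ad 34/95 = 35.8%, the video ad 108/221 = 48.9% → the video ad
Overall: the static ad 353/658 = 53.6%, the video ad 272/638 = 42.6% → the static ad
The video ad wins each device group but the static ad wins overall — the comparison reverses. The video ad's impressions skew toward desktop, which has a lower base rate.

Yes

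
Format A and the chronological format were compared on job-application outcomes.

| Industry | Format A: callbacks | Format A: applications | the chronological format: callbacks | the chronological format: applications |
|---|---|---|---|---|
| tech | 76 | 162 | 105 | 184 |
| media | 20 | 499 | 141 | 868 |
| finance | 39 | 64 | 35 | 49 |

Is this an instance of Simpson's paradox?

Tech: Format A 76/162 = 46.9%, the chronological format 105/184 = 57.1% → the chronological format
Media: Format A 20/499 = 4.0%, the chronological format 141/868 = 16.2% → the chronological format
Finance: Format A 39/64 = 60.9%, the chronological format 35/49 = 71.4% → the chronological format
Overall: Format A 135/725 = 18.6%, the chronological format 281/1101 = 25.5% → the chronological format
The chronological format wins overall and in every industry group — no reversal.

No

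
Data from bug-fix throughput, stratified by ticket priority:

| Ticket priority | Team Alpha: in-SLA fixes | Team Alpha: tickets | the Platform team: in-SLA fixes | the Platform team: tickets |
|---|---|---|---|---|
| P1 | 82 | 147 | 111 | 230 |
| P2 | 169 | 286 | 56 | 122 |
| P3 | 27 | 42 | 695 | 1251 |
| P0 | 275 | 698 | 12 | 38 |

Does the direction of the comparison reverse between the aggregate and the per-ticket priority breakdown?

P1: Team Alpha 82/147 = 55.8%, the Platform team 111/230 = 48.3% → Team Alpha
P2: Team Alpha 169/286 = 59.1%, the Platform team 56/122 = 45.9% → Team Alpha
P3: Team Alpha 27/42 = 64.3%, the Platform team 695/1251 = 55.6% → Team Alpha
P0: Team Alpha 275/698 = 39.4%, the Platform team 12/38 = 31.6% → Team Alpha
Overall: Team Alpha 553/1173 = 47.1%, the Platform team 874/1641 = 53.3% → the Platform team
Team Alpha wins each ticket group but the Platform team wins overall — the comparison reverses. Team Alpha's tickets skew toward P0, which has a lower base rate.

Yes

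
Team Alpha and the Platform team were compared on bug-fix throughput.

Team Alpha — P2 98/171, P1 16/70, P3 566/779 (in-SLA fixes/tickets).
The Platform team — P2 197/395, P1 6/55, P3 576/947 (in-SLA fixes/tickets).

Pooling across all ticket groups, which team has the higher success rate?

P2: Team Alpha 98/171 = 57.3%, the Platform team 197/395 = 49.9% → Team Alpha
P1: Team Alpha 16/70 = 22.9%, the Platform team 6/55 = 10.9% → Team Alpha
P3: Team Alpha 566/779 = 72.7%, the Platform team 576/947 = 60.8% → Team Alpha
Overall: Team Alpha 680/1020 = 66.7%, the Platform team 779/1397 = 55.8% → Team Alpha

Team Alpha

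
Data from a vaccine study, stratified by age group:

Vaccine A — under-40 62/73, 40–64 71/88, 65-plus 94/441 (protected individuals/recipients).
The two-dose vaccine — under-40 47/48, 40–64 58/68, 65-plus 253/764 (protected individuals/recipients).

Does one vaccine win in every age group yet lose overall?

Under-40: Vaccine A 62/73 = 84.9%, the two-dose vaccine 47/48 = 97.9% → the two-dose vaccine
40–64: Vaccine A 71/88 = 80.7%, the two-dose vaccine 58/68 = 85.3% → the two-dose vaccine
65-plus: Vaccine A 94/441 = 21.3%, the two-dose vaccine 253/764 = 33.1% → the two-dose vaccine
Overall: Vaccine A 227/602 = 37.7%, the two-dose vaccine 358/880 = 40.7% → the two-dose vaccine
The two-dose vaccine wins overall and in every age group — no reversal.

No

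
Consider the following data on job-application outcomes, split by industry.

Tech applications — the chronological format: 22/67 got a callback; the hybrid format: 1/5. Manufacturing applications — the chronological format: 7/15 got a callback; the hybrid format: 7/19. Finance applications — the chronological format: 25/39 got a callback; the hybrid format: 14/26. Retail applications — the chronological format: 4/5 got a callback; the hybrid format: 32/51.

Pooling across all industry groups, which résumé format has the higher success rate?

the hybrid format

Tech: the chronological format 22/67 = 32.8%, the hybrid format 1/5 = 20.0% → the chronological format
Manufacturing: the chronological format 7/15 = 46.7%, the hybrid format 7/19 = 36.8% → the chronological format
Finance: the chronological format 25/39 = 64.1%, the hybrid format 14/26 = 53.8% → the chronological format
Retail: the chronological format 4/5 = 80.0%, the hybrid format 32/51 = 62.7% → the chronological format
Overall: the chronological format 58/126 = 46.0%, the hybrid format 54/101 = 53.5% → the hybrid format
(The chronological format wins every industry group but the hybrid format wins overall — the chronological format's applications skew toward the low-rate tech group.)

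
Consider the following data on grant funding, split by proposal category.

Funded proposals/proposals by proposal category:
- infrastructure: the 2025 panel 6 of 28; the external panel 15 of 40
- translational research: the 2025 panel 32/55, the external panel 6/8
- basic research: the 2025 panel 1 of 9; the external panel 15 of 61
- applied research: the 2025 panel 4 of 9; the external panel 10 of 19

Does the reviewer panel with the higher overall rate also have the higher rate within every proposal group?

Infrastructure: the 2025 panel 6/28 = 21.4%, the external panel 15/40 = 37.5% → the external panel
Translational research: the 2025 panel 32/55 = 58.2%, the external panel 6/8 = 75.0% → the external panel
Basic research: the 2025 panel 1/9 = 11.1%, the external panel 15/61 = 24.6% → the external panel
Applied research: the 2025 panel 4/9 = 44.4%, the external panel 10/19 = 52.6% → the external panel
Overall: the 2025 panel 43/101 = 42.6%, the external panel 46/128 = 35.9% → the 2025 panel
The external panel wins each proposal group but the 2025 panel wins overall — the comparison reverses. The external panel's proposals skew toward basic research, which has a lower base rate.

No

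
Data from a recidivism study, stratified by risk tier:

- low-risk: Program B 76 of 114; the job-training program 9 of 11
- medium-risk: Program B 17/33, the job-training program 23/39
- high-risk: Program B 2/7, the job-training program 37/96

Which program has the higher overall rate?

Program B

Low-risk: Program B 76/114 = 66.7%, the job-training program 9/11 = 81.8% → the job-training program
Medium-risk: Program B 17/33 = 51.5%, the job-training program 23/39 = 59.0% → the job-training program
High-risk: Program B 2/7 = 28.6%, the job-training program 37/96 = 38.5% → the job-training program
Overall: Program B 95/154 = 61.7%, the job-training program 69/146 = 47.3% → Program B
(The job-training program wins every risk group but Program B wins overall — the job-training program's participants skew toward the low-rate high-risk group.)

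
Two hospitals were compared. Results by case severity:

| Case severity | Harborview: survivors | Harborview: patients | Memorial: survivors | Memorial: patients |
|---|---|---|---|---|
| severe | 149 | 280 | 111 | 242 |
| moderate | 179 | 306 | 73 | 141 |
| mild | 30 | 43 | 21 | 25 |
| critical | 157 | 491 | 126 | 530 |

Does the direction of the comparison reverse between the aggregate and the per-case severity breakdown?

Severe: Harborview 149/280 = 53.2%, Memorial 111/242 = 45.9% → Harborview
Moderate: Harborview 179/306 = 58.5%, Memorial 73/141 = 51.8% → Harborview
Mild: Harborview 30/43 = 69.8%, Memorial 21/25 = 84.0% → Memorial
Critical: Harborview 157/491 = 32.0%, Memorial 126/530 = 23.8% → Harborview
Overall: Harborview 515/1120 = 46.0%, Memorial 331/938 = 35.3% → Harborview
Neither sweeps: Harborview wins 3 of 4 groups, Memorial wins 1. Harborview wins overall but not every group — no Simpson reversal.

No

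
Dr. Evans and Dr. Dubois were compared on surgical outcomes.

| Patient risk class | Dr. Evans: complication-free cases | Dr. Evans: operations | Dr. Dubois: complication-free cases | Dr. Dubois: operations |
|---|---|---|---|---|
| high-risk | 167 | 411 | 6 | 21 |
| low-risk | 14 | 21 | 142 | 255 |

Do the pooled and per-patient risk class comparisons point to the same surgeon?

No

High-risk: Dr. Evans 167/411 = 40.6%, Dr. Dubois 6/21 = 28.6% → Dr. Evans
Low-risk: Dr. Evans 14/21 = 66.7%, Dr. Dubois 142/255 = 55.7% → Dr. Evans
Overall: Dr. Evans 181/432 = 41.9%, Dr. Dubois 148/276 = 53.6% → Dr. Dubois
Dr. Evans wins each patient risk group but Dr. Dubois wins overall — the comparison reverses. Dr. Evans's operations skew toward high-risk, which has a lower base rate.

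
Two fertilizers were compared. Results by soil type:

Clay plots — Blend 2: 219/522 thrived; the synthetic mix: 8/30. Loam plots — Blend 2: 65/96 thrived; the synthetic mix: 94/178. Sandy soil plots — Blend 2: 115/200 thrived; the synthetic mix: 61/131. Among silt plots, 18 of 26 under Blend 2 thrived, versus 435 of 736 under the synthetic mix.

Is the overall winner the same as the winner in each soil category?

No

Clay: Blend 2 219/522 = 42.0%, the synthetic mix 8/30 = 26.7% → Blend 2
Loam: Blend 2 65/96 = 67.7%, the synthetic mix 94/178 = 52.8% → Blend 2
Sandy soil: Blend 2 115/200 = 57.5%, the synthetic mix 61/131 = 46.6% → Blend 2
Silt: Blend 2 18/26 = 69.2%, the synthetic mix 435/736 = 59.1% → Blend 2
Overall: Blend 2 417/844 = 49.4%, the synthetic mix 598/1075 = 55.6% → the synthetic mix
Blend 2 wins each soil group but the synthetic mix wins overall — the comparison reverses. Blend 2's plots skew toward clay, which has a lower base rate.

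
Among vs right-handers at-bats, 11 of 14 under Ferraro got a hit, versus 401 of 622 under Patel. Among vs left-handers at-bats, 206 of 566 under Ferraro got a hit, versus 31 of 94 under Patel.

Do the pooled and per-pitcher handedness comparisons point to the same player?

No

Vs right-handers: Ferraro 11/14 = 78.6%, Patel 401/622 = 64.5% → Ferraro
Vs left-handers: Ferraro 206/566 = 36.4%, Patel 31/94 = 33.0% → Ferraro
Overall: Ferraro 217/580 = 37.4%, Patel 432/716 = 60.3% → Patel
Ferraro wins each pitcher group but Patel wins overall — the comparison reverses. Ferraro's at-bats skew toward vs left-handers, which has a lower base rate.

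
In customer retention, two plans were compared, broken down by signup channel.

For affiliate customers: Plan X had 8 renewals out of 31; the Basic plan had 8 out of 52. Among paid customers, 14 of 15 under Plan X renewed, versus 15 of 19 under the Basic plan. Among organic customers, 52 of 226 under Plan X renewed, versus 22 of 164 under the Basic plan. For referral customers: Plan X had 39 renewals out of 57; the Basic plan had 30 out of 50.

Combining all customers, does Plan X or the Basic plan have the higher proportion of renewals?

Affiliate: Plan X 8/31 = 25.8%, the Basic plan 8/52 = 15.4% → Plan X
Paid: Plan X 14/15 = 93.3%, the Basic plan 15/19 = 78.9% → Plan X
Organic: Plan X 52/226 = 23.0%, the Basic plan 22/164 = 13.4% → Plan X
Referral: Plan X 39/57 = 68.4%, the Basic plan 30/50 = 60.0% → Plan X
Overall: Plan X 113/329 = 34.3%, the Basic plan 75/285 = 26.3% → Plan X

Plan X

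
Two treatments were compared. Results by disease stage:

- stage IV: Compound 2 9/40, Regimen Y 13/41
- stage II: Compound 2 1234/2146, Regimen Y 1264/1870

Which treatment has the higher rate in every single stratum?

Regimen Y

Stage IV: Compound 2 9/40 = 22.5%, Regimen Y 13/41 = 31.7% → Regimen Y
Stage II: Compound 2 1234/2146 = 57.5%, Regimen Y 1264/1870 = 67.6% → Regimen Y
Regimen Y has the higher rate in both groups.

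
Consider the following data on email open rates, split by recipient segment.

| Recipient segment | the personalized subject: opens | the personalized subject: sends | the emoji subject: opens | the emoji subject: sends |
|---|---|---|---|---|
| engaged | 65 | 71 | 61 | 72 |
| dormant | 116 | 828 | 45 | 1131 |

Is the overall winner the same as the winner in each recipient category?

Yes

Engaged: the personalized subject 65/71 = 91.5%, the emoji subject 61/72 = 84.7% → the personalized subject
Dormant: the personalized subject 116/828 = 14.0%, the emoji subject 45/1131 = 4.0% → the personalized subject
Overall: the personalized subject 181/899 = 20.1%, the emoji subject 106/1203 = 8.8% → the personalized subject
The personalized subject wins overall and in every recipient group — no reversal.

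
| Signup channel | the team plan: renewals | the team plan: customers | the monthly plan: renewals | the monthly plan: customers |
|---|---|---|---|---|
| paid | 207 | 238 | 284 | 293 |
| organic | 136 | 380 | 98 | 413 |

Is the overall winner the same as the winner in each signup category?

Paid: the team plan 207/238 = 87.0%, the monthly plan 284/293 = 96.9% → the monthly plan
Organic: the team plan 136/380 = 35.8%, the monthly plan 98/413 = 23.7% → the team plan
Overall: the team plan 343/618 = 55.5%, the monthly plan 382/706 = 54.1% → the team plan
Neither sweeps: the team plan wins 1 of 2 groups, the monthly plan wins 1. The team plan wins overall but not every group — no Simpson reversal.

No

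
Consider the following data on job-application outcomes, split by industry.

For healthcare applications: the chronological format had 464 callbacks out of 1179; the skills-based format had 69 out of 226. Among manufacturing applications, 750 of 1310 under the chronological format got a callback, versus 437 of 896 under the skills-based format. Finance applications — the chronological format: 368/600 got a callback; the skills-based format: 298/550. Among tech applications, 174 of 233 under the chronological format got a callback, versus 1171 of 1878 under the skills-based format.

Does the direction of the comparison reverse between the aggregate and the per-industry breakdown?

Yes

Healthcare: the chronological format 464/1179 = 39.4%, the skills-based format 69/226 = 30.5% → the chronological format
Manufacturing: the chronological format 750/1310 = 57.3%, the skills-based format 437/896 = 48.8% → the chronological format
Finance: the chronological format 368/600 = 61.3%, the skills-based format 298/550 = 54.2% → the chronological format
Tech: the chronological format 174/233 = 74.7%, the skills-based format 1171/1878 = 62.4% → the chronological format
Overall: the chronological format 1756/3322 = 52.9%, the skills-based format 1975/3550 = 55.6% → the skills-based format
The chronological format wins each industry group but the skills-based format wins overall — the comparison reverses. The chronological format's applications skew toward healthcare, which has a lower base rate.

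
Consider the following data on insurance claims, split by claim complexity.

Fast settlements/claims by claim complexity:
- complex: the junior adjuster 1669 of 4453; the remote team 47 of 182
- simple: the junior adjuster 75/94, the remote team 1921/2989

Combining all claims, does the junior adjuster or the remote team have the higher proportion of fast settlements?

Complex: the junior adjuster 1669/4453 = 37.5%, the remote team 47/182 = 25.8% → the junior adjuster
Simple: the junior adjuster 75/94 = 79.8%, the remote team 1921/2989 = 64.3% → the junior adjuster
Overall: the junior adjuster 1744/4547 = 38.4%, the remote team 1968/3171 = 62.1% → the remote team
(The junior adjuster wins every claim group but the remote team wins overall — the junior adjuster's claims skew toward the low-rate complex group.)

the remote team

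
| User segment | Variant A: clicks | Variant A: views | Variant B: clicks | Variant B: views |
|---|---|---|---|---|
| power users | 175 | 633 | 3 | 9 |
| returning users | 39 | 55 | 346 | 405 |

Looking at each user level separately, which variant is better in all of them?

Power users: Variant A 175/633 = 27.6%, Variant B 3/9 = 33.3% → Variant B
Returning users: Variant A 39/55 = 70.9%, Variant B 346/405 = 85.4% → Variant B
Variant B has the higher rate in both groups.

Variant B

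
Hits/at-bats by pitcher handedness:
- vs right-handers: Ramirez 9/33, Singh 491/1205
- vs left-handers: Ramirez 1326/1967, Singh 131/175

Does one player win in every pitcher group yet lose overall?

Vs right-handers: Ramirez 9/33 = 27.3%, Singh 491/1205 = 40.7% → Singh
Vs left-handers: Ramirez 1326/1967 = 67.4%, Singh 131/175 = 74.9% → Singh
Overall: Ramirez 1335/2000 = 66.8%, Singh 622/1380 = 45.1% → Ramirez
Singh wins each pitcher group but Ramirez wins overall — the comparison reverses. Singh's at-bats skew toward vs right-handers, which has a lower base rate.

Yes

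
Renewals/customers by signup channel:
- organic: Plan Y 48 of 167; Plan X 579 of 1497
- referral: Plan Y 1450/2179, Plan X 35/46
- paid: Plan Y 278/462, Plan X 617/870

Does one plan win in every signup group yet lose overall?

Organic: Plan Y 48/167 = 28.7%, Plan X 579/1497 = 38.7% → Plan X
Referral: Plan Y 1450/2179 = 66.5%, Plan X 35/46 = 76.1% → Plan X
Paid: Plan Y 278/462 = 60.2%, Plan X 617/870 = 70.9% → Plan X
Overall: Plan Y 1776/2808 = 63.2%, Plan X 1231/2413 = 51.0% → Plan Y
Plan X wins each signup group but Plan Y wins overall — the comparison reverses. Plan X's customers skew toward organic, which has a lower base rate.

Yes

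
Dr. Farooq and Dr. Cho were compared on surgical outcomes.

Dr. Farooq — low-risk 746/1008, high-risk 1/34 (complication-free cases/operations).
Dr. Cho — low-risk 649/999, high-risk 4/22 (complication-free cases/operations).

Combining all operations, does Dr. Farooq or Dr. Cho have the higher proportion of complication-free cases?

Low-risk: Dr. Farooq 746/1008 = 74.0%, Dr. Cho 649/999 = 65.0% → Dr. Farooq
High-risk: Dr. Farooq 1/34 = 2.9%, Dr. Cho 4/22 = 18.2% → Dr. Cho
Overall: Dr. Farooq 747/1042 = 71.7%, Dr. Cho 653/1021 = 64.0% → Dr. Farooq
(Neither sweeps every patient risk group, but Dr. Farooq has the higher pooled rate.)

Dr. Farooq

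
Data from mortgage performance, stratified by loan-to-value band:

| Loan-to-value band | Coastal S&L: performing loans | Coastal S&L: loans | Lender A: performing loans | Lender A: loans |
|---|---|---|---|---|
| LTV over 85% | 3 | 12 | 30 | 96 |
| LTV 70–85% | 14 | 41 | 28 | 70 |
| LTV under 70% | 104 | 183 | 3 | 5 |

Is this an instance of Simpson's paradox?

LTV over 85%: Coastal S&L 3/12 = 25.0%, Lender A 30/96 = 31.2% → Lender A
LTV 70–85%: Coastal S&L 14/41 = 34.1%, Lender A 28/70 = 40.0% → Lender A
LTV under 70%: Coastal S&L 104/183 = 56.8%, Lender A 3/5 = 60.0% → Lender A
Overall: Coastal S&L 121/236 = 51.3%, Lender A 61/171 = 35.7% → Coastal S&L
Lender A wins each loan-to-value group but Coastal S&L wins overall — the comparison reverses. Lender A's loans skew toward LTV over 85%, which has a lower base rate.

Yes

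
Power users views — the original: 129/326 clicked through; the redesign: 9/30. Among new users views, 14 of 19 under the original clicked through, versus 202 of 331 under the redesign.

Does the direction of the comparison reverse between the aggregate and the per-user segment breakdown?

Power users: the original 129/326 = 39.6%, the redesign 9/30 = 30.0% → the original
New users: the original 14/19 = 73.7%, the redesign 202/331 = 61.0% → the original
Overall: the original 143/345 = 41.4%, the redesign 211/361 = 58.4% → the redesign
The original wins each user group but the redesign wins overall — the comparison reverses. The original's views skew toward power users, which has a lower base rate.

Yes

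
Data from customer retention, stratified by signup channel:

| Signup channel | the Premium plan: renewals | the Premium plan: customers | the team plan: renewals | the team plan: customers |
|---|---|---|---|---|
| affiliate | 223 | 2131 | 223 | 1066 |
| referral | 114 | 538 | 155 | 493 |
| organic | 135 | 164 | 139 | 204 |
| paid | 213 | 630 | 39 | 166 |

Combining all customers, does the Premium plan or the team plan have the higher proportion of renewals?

Affiliate: the Premium plan 223/2131 = 10.5%, the team plan 223/1066 = 20.9% → the team plan
Referral: the Premium plan 114/538 = 21.2%, the team plan 155/493 = 31.4% → the team plan
Organic: the Premium plan 135/164 = 82.3%, the team plan 139/204 = 68.1% → the Premium plan
Paid: the Premium plan 213/630 = 33.8%, the team plan 39/166 = 23.5% → the Premium plan
Overall: the Premium plan 685/3463 = 19.8%, the team plan 556/1929 = 28.8% → the team plan
(Neither sweeps every signup group, but the team plan has the higher pooled rate.)

the team plan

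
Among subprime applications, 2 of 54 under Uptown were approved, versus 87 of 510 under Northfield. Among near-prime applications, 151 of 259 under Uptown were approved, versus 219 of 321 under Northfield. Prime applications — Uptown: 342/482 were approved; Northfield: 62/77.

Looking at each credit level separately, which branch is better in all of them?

Subprime: Uptown 2/54 = 3.7%, Northfield 87/510 = 17.1% → Northfield
Near-prime: Uptown 151/259 = 58.3%, Northfield 219/321 = 68.2% → Northfield
Prime: Uptown 342/482 = 71.0%, Northfield 62/77 = 80.5% → Northfield
Northfield has the higher rate in all 3 groups.

Northfield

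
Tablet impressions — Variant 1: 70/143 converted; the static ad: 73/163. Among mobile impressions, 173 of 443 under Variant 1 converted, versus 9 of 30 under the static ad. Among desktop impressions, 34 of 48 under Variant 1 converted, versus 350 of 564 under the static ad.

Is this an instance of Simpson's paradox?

Yes

Tablet: Variant 1 70/143 = 49.0%, the static ad 73/163 = 44.8% → Variant 1
Mobile: Variant 1 173/443 = 39.1%, the static ad 9/30 = 30.0% → Variant 1
Desktop: Variant 1 34/48 = 70.8%, the static ad 350/564 = 62.1% → Variant 1
Overall: Variant 1 277/634 = 43.7%, the static ad 432/757 = 57.1% → the static ad
Variant 1 wins each device group but the static ad wins overall — the comparison reverses. Variant 1's impressions skew toward mobile, which has a lower base rate.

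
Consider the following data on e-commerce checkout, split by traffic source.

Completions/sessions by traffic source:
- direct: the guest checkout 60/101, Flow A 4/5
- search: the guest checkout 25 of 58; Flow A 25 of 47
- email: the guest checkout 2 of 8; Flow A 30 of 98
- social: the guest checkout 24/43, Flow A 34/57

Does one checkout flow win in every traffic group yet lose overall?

Yes

Direct: the guest checkout 60/101 = 59.4%, Flow A 4/5 = 80.0% → Flow A
Search: the guest checkout 25/58 = 43.1%, Flow A 25/47 = 53.2% → Flow A
Email: the guest checkout 2/8 = 25.0%, Flow A 30/98 = 30.6% → Flow A
Social: the guest checkout 24/43 = 55.8%, Flow A 34/57 = 59.6% → Flow A
Overall: the guest checkout 111/210 = 52.9%, Flow A 93/207 = 44.9% → the guest checkout
Flow A wins each traffic group but the guest checkout wins overall — the comparison reverses. Flow A's sessions skew toward email, which has a lower base rate.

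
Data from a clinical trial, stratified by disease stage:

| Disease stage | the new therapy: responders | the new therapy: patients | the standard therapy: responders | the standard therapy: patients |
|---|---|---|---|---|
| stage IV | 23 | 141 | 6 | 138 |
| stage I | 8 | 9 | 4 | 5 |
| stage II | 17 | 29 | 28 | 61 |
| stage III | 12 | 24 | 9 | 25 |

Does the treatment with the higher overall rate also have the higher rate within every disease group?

Yes

Stage IV: the new therapy 23/141 = 16.3%, the standard therapy 6/138 = 4.3% → the new therapy
Stage I: the new therapy 8/9 = 88.9%, the standard therapy 4/5 = 80.0% → the new therapy
Stage II: the new therapy 17/29 = 58.6%, the standard therapy 28/61 = 45.9% → the new therapy
Stage III: the new therapy 12/24 = 50.0%, the standard therapy 9/25 = 36.0% → the new therapy
Overall: the new therapy 60/203 = 29.6%, the standard therapy 47/229 = 20.5% → the new therapy
The new therapy wins overall and in every disease group — no reversal.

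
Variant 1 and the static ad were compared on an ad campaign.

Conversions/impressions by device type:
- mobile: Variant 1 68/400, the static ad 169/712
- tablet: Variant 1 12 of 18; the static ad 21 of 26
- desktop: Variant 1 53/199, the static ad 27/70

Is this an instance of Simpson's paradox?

No

Mobile: Variant 1 68/400 = 17.0%, the static ad 169/712 = 23.7% → the static ad
Tablet: Variant 1 12/18 = 66.7%, the static ad 21/26 = 80.8% → the static ad
Desktop: Variant 1 53/199 = 26.6%, the static ad 27/70 = 38.6% → the static ad
Overall: Variant 1 133/617 = 21.6%, the static ad 217/808 = 26.9% → the static ad
The static ad wins overall and in every device group — no reversal.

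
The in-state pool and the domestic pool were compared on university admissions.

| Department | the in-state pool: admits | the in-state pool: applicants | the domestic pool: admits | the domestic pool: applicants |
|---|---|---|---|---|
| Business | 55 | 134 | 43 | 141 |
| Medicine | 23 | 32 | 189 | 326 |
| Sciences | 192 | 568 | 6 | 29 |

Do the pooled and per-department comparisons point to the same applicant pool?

Business: the in-state pool 55/134 = 41.0%, the domestic pool 43/141 = 30.5% → the in-state pool
Medicine: the in-state pool 23/32 = 71.9%, the domestic pool 189/326 = 58.0% → the in-state pool
Sciences: the in-state pool 192/568 = 33.8%, the domestic pool 6/29 = 20.7% → the in-state pool
Overall: the in-state pool 270/734 = 36.8%, the domestic pool 238/496 = 48.0% → the domestic pool
The in-state pool wins each department group but the domestic pool wins overall — the comparison reverses. The in-state pool's applicants skew toward Sciences, which has a lower base rate.

No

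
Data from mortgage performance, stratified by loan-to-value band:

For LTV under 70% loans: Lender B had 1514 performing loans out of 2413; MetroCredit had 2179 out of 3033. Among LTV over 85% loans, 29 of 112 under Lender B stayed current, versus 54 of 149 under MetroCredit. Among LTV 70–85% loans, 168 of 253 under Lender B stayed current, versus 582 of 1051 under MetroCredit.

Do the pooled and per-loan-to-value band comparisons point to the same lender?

No

LTV under 70%: Lender B 1514/2413 = 62.7%, MetroCredit 2179/3033 = 71.8% → MetroCredit
LTV over 85%: Lender B 29/112 = 25.9%, MetroCredit 54/149 = 36.2% → MetroCredit
LTV 70–85%: Lender B 168/253 = 66.4%, MetroCredit 582/1051 = 55.4% → Lender B
Overall: Lender B 1711/2778 = 61.6%, MetroCredit 2815/4233 = 66.5% → MetroCredit
Neither sweeps: Lender B wins 1 of 3 groups, MetroCredit wins 2. MetroCredit wins overall but not every group — no Simpson reversal.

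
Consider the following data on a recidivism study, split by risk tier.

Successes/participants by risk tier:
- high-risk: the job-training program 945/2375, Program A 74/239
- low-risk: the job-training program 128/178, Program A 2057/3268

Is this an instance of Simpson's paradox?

Yes

High-risk: the job-training program 945/2375 = 39.8%, Program A 74/239 = 31.0% → the job-training program
Low-risk: the job-training program 128/178 = 71.9%, Program A 2057/3268 = 62.9% → the job-training program
Overall: the job-training program 1073/2553 = 42.0%, Program A 2131/3507 = 60.8% → Program A
The job-training program wins each risk group but Program A wins overall — the comparison reverses. The job-training program's participants skew toward high-risk, which has a lower base rate.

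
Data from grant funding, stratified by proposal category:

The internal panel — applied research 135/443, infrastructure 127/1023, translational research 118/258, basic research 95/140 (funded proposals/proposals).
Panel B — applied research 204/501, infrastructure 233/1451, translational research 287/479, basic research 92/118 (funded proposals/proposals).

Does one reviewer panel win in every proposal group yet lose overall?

No

Applied research: the internal panel 135/443 = 30.5%, Panel B 204/501 = 40.7% → Panel B
Infrastructure: the internal panel 127/1023 = 12.4%, Panel B 233/1451 = 16.1% → Panel B
Translational research: the internal panel 118/258 = 45.7%, Panel B 287/479 = 59.9% → Panel B
Basic research: the internal panel 95/140 = 67.9%, Panel B 92/118 = 78.0% → Panel B
Overall: the internal panel 475/1864 = 25.5%, Panel B 816/2549 = 32.0% → Panel B
Panel B wins overall and in every proposal group — no reversal.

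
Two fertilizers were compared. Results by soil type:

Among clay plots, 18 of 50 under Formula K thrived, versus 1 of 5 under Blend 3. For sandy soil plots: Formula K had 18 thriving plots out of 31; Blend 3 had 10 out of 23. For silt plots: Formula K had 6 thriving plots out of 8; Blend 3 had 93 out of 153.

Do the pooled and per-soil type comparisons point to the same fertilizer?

No

Clay: Formula K 18/50 = 36.0%, Blend 3 1/5 = 20.0% → Formula K
Sandy soil: Formula K 18/31 = 58.1%, Blend 3 10/23 = 43.5% → Formula K
Silt: Formula K 6/8 = 75.0%, Blend 3 93/153 = 60.8% → Formula K
Overall: Formula K 42/89 = 47.2%, Blend 3 104/181 = 57.5% → Blend 3
Formula K wins each soil group but Blend 3 wins overall — the comparison reverses. Formula K's plots skew toward clay, which has a lower base rate.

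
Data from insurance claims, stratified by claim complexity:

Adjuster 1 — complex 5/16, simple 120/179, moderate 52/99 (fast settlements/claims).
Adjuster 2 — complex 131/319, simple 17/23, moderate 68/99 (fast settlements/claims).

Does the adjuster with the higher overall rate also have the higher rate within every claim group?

No

Complex: Adjuster 1 5/16 = 31.2%, Adjuster 2 131/319 = 41.1% → Adjuster 2
Simple: Adjuster 1 120/179 = 67.0%, Adjuster 2 17/23 = 73.9% → Adjuster 2
Moderate: Adjuster 1 52/99 = 52.5%, Adjuster 2 68/99 = 68.7% → Adjuster 2
Overall: Adjuster 1 177/294 = 60.2%, Adjuster 2 216/441 = 49.0% → Adjuster 1
Adjuster 2 wins each claim group but Adjuster 1 wins overall — the comparison reverses. Adjuster 2's claims skew toward complex, which has a lower base rate.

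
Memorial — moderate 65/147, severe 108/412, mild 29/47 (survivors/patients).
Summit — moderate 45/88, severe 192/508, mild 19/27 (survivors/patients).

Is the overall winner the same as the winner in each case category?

Moderate: Memorial 65/147 = 44.2%, Summit 45/88 = 51.1% → Summit
Severe: Memorial 108/412 = 26.2%, Summit 192/508 = 37.8% → Summit
Mild: Memorial 29/47 = 61.7%, Summit 19/27 = 70.4% → Summit
Overall: Memorial 202/606 = 33.3%, Summit 256/623 = 41.1% → Summit
Summit wins overall and in every case group — no reversal.

Yes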